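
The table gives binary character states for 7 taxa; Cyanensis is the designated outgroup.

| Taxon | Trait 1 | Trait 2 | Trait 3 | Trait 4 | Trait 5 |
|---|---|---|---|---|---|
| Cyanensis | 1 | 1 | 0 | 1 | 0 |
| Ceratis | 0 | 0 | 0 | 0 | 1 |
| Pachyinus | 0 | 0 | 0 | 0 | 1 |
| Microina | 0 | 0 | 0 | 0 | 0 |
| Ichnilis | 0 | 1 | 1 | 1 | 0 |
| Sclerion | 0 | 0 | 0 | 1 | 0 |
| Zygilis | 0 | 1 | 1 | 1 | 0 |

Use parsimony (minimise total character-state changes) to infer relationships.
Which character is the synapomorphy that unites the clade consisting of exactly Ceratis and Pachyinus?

Character polarity is set by the outgroup: the derived state is whichever differs from the outgroup's state, so for Trait 1, Trait 2, Trait 4 the derived state is '0', and for the remaining characters it is '1'.
Trait 1 (derived state '0') is shared by all ingroup taxa — unites the whole ingroup.
Trait 2: derived state '0' in Ceratis, Microina, Pachyinus, and Sclerion only — synapomorphy for {Ceratis, Microina, Pachyinus, Sclerion}.
Only Ichnilis and Zygilis show the derived state '1' for Trait 3, supporting them as a clade.
Trait 4 (derived state '0') is shared by Ceratis, Microina, and Pachyinus — a synapomorphy uniting that clade.
Trait 5: derived state '1' in Ceratis and Pachyinus only — synapomorphy for {Ceratis, Pachyinus}.
Most parsimonious ingroup topology: ((((Ceratis,Pachyinus),Microina),Sclerion),(Ichnilis,Zygilis)).
The clade {Ceratis, Pachyinus} is supported by Trait 5: its derived state '1' occurs in exactly those taxa and in no other taxon (including the outgroup).

Trait 5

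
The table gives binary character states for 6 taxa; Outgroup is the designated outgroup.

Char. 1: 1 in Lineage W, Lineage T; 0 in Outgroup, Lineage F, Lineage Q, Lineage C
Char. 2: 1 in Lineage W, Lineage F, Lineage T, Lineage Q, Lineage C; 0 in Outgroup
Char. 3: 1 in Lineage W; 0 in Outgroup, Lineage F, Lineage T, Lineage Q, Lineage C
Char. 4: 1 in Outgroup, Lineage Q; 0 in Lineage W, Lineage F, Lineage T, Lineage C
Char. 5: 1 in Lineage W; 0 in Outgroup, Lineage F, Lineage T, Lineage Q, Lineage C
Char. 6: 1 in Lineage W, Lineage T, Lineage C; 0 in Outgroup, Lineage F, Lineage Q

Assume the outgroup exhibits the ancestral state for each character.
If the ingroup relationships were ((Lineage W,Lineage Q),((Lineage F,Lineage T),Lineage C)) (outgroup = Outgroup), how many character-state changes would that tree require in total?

Map each character onto ((Lineage W,Lineage Q),((Lineage F,Lineage T),Lineage C)) (rooted by Outgroup) and count the minimum state changes it requires (Fitch parsimony):
Char. 1: 2; Char. 2: 1; Char. 3: 1; Char. 4: 2; Char. 5: 1; Char. 6: 3.
Total tree length = 10.

10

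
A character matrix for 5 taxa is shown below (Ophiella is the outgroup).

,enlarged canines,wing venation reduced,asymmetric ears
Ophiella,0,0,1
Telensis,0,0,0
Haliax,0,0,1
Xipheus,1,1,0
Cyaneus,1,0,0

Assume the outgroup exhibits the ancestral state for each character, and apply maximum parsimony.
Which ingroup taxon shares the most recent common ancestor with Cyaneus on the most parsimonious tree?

Xipheus

Character polarity is set by the outgroup: the derived state is whichever differs from the outgroup's state, so for asymmetric ears the derived state is '0', and for the remaining characters it is '1'.
enlarged canines (derived state '1') is shared by Cyaneus and Xipheus — a synapomorphy uniting that clade.
wing venation reduced (derived state '1') is unique to Xipheus (autapomorphy; uninformative for grouping).
asymmetric ears (derived state '0') is shared by Cyaneus, Telensis, and Xipheus — a synapomorphy uniting that clade.
Most parsimonious ingroup topology: ((Telensis,(Xipheus,Cyaneus)),Haliax).
Cyaneus and Xipheus form a cherry on this tree, so they are sister taxa.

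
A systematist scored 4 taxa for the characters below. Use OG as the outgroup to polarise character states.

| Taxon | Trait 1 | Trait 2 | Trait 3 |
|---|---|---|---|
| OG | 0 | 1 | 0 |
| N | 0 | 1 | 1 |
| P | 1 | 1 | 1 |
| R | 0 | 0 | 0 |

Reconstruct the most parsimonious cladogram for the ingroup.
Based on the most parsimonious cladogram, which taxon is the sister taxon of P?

Character polarity is set by the outgroup: the derived state is whichever differs from the outgroup's state, so for Trait 2 the derived state is '0', and for the remaining characters it is '1'.
Trait 1 (derived state '1') is unique to P (autapomorphy; uninformative for grouping).
Trait 2 (derived state '0') is unique to R (autapomorphy; uninformative for grouping).
Only N and P show the derived state '1' for Trait 3, supporting them as a clade.
Most parsimonious ingroup topology: ((N,P),R).
P and N form a cherry on this tree, so they are sister taxa.

N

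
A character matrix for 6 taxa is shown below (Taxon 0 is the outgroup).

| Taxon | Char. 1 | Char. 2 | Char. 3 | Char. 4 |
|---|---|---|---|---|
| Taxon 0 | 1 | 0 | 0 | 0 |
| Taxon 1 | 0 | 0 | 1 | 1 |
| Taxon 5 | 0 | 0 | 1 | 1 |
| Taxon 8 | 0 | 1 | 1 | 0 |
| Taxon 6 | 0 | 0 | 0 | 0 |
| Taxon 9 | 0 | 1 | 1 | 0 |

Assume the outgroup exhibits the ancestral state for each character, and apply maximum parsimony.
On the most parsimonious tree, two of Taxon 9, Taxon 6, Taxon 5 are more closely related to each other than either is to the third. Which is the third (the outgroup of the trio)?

Character polarity is set by the outgroup: the derived state is whichever differs from the outgroup's state, so for Char. 1 the derived state is '0', and for the remaining characters it is '1'.
All ingroup taxa share the derived state '0' for Char. 1; it defines the ingroup but does not resolve relationships within it.
Char. 2 (derived state '1') is shared by Taxon 8 and Taxon 9 — a synapomorphy uniting that clade.
Char. 3: derived state '1' in Taxon 1, Taxon 5, Taxon 8, and Taxon 9 only — synapomorphy for {Taxon 1, Taxon 5, Taxon 8, Taxon 9}.
Char. 4: derived state '1' in Taxon 1 and Taxon 5 only — synapomorphy for {Taxon 1, Taxon 5}.
Most parsimonious ingroup topology: (((Taxon 1,Taxon 5),(Taxon 8,Taxon 9)),Taxon 6).
Taxon 9 and Taxon 5 share a more recent common ancestor with each other than either does with Taxon 6, so Taxon 6 is the least closely related of the three.

Taxon 6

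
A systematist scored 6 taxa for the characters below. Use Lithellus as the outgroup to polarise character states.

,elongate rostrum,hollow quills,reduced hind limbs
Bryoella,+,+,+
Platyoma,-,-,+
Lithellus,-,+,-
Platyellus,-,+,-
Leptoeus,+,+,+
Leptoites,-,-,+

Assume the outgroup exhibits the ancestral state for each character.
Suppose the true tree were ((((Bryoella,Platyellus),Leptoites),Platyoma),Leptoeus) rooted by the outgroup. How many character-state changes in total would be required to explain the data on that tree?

6

Map each character onto ((((Bryoella,Platyellus),Leptoites),Platyoma),Leptoeus) (rooted by Lithellus) and count the minimum state changes it requires (Fitch parsimony):
elongate rostrum: 2; hollow quills: 2; reduced hind limbs: 2.
Total tree length = 6.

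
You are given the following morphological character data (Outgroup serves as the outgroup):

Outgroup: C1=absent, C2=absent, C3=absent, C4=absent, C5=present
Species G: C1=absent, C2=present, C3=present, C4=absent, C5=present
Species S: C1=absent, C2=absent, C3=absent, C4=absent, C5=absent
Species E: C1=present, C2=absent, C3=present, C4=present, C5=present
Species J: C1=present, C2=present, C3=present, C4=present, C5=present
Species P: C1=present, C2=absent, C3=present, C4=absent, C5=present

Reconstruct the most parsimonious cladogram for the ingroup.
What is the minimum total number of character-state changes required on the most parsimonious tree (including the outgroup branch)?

6

Character polarity is set by the outgroup: the derived state is whichever differs from the outgroup's state, so for C5 the derived state is 'absent', and for the remaining characters it is 'present'.
Only Species E, Species J, and Species P show the derived state 'present' for C1, supporting them as a clade.
C2 (state 'present') occurs in Species G and Species J but conflicts with the nesting implied by the other characters — most parsimoniously interpreted as homoplasy.
C3 (derived state 'present') is shared by Species E, Species G, Species J, and Species P — a synapomorphy uniting that clade.
C4: derived state 'present' in Species E and Species J only — synapomorphy for {Species E, Species J}.
C5: derived state 'absent' in Species S only — an autapomorphy, so it tells us nothing about relationships among taxa.
Most parsimonious ingroup topology: ((Species G,((Species E,Species J),Species P)),Species S).
Changes per character on this tree: C1: 1; C2: 2; C3: 1; C4: 1; C5: 1.
Total = 6.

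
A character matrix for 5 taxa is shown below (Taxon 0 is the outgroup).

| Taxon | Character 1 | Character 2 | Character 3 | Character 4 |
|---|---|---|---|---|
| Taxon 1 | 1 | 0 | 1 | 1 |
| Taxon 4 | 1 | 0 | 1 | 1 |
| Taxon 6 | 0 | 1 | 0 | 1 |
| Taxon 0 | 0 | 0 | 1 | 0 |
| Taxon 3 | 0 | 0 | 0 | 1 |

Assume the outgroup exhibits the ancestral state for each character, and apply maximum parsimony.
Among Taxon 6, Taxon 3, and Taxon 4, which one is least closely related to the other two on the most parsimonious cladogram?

Taxon 4

Character polarity is set by the outgroup: the derived state is whichever differs from the outgroup's state, so for Character 3 the derived state is '0', and for the remaining characters it is '1'.
Character 1 (derived state '1') is shared by Taxon 1 and Taxon 4 — a synapomorphy uniting that clade.
Character 2: derived state '1' in Taxon 6 only — an autapomorphy, so it tells us nothing about relationships among taxa.
Only Taxon 3 and Taxon 6 show the derived state '0' for Character 3, supporting them as a clade.
All ingroup taxa share the derived state '1' for Character 4; it defines the ingroup but does not resolve relationships within it.
Most parsimonious ingroup topology: ((Taxon 1,Taxon 4),(Taxon 3,Taxon 6)).
Taxon 6 and Taxon 3 share a more recent common ancestor with each other than either does with Taxon 4, so Taxon 4 is the least closely related of the three.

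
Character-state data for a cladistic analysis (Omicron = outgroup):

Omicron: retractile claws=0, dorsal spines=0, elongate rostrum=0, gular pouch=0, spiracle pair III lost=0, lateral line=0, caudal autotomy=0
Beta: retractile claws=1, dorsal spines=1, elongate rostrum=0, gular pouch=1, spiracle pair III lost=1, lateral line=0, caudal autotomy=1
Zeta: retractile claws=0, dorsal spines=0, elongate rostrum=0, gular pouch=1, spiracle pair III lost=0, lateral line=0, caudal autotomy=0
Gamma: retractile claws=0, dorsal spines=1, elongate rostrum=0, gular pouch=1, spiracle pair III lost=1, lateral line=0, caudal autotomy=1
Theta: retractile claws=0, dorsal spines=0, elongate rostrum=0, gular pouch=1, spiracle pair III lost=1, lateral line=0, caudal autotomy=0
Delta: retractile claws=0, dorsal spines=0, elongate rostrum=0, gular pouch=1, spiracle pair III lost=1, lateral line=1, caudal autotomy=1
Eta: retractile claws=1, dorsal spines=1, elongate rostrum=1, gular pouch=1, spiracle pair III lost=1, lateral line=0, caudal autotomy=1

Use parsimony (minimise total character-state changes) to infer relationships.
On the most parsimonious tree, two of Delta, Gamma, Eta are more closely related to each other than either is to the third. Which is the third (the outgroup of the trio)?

Delta

The outgroup has state '0' for every character, so '1' is the derived state throughout.
retractile claws (derived state '1') is shared by Beta and Eta — a synapomorphy uniting that clade.
Only Beta, Eta, and Gamma show the derived state '1' for dorsal spines, supporting them as a clade.
elongate rostrum: derived state '1' in Eta only — an autapomorphy, so it tells us nothing about relationships among taxa.
All ingroup taxa share the derived state '1' for gular pouch; it defines the ingroup but does not resolve relationships within it.
spiracle pair III lost: derived state '1' in Beta, Delta, Eta, Gamma, and Theta only — synapomorphy for {Beta, Delta, Eta, Gamma, Theta}.
lateral line (derived state '1') is unique to Delta (autapomorphy; uninformative for grouping).
Only Beta, Delta, Eta, and Gamma show the derived state '1' for caudal autotomy, supporting them as a clade.
Most parsimonious ingroup topology: (((((Beta,Eta),Gamma),Delta),Theta),Zeta).
Gamma and Eta share a more recent common ancestor with each other than either does with Delta, so Delta is the least closely related of the three.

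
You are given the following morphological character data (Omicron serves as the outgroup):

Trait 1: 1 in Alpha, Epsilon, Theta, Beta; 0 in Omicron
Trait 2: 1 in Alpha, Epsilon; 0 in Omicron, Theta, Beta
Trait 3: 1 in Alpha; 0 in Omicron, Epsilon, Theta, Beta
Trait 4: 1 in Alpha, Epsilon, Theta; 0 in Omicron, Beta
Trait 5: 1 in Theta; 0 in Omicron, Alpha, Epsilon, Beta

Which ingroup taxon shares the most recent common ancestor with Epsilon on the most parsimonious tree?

Alpha

The outgroup has state '0' for every character, so '1' is the derived state throughout.
All ingroup taxa share the derived state '1' for Trait 1; it defines the ingroup but does not resolve relationships within it.
Trait 2: derived state '1' in Alpha and Epsilon only — synapomorphy for {Alpha, Epsilon}.
Trait 3 (derived state '1') is unique to Alpha (autapomorphy; uninformative for grouping).
Trait 4: derived state '1' in Alpha, Epsilon, and Theta only — synapomorphy for {Alpha, Epsilon, Theta}.
Trait 5: derived state '1' in Theta only — an autapomorphy, so it tells us nothing about relationships among taxa.
Most parsimonious ingroup topology: (((Epsilon,Alpha),Theta),Beta).
Epsilon and Alpha form a cherry on this tree, so they are sister taxa.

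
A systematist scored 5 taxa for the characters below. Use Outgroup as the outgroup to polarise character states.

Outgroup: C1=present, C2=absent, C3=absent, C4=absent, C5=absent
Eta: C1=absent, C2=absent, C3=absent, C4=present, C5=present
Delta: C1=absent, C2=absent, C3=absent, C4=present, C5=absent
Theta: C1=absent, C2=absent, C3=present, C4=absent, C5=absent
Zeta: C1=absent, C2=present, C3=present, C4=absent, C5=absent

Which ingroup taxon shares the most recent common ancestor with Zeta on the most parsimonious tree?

Theta

Character polarity is set by the outgroup: the derived state is whichever differs from the outgroup's state, so for C1 the derived state is 'absent', and for the remaining characters it is 'present'.
All ingroup taxa share the derived state 'absent' for C1; it defines the ingroup but does not resolve relationships within it.
C2 (derived state 'present') is unique to Zeta (autapomorphy; uninformative for grouping).
C3: derived state 'present' in Theta and Zeta only — synapomorphy for {Theta, Zeta}.
Only Delta and Eta show the derived state 'present' for C4, supporting them as a clade.
C5 (derived state 'present') is unique to Eta (autapomorphy; uninformative for grouping).
Most parsimonious ingroup topology: ((Eta,Delta),(Theta,Zeta)).
Zeta and Theta form a cherry on this tree, so they are sister taxa.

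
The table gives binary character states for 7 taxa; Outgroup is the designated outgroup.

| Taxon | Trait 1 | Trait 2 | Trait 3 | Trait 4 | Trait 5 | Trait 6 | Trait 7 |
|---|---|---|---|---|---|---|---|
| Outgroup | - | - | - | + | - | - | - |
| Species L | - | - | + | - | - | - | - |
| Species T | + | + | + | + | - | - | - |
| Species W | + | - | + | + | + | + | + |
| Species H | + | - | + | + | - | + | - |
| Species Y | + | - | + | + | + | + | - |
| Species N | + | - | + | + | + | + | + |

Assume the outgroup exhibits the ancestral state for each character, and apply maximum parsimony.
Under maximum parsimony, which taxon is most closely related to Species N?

Species W

Character polarity is set by the outgroup: the derived state is whichever differs from the outgroup's state, so for Trait 4 the derived state is '-', and for the remaining characters it is '+'.
Trait 1 (derived state '+') is shared by Species H, Species N, Species T, Species W, and Species Y — a synapomorphy uniting that clade.
Trait 2: derived state '+' in Species T only — an autapomorphy, so it tells us nothing about relationships among taxa.
All ingroup taxa share the derived state '+' for Trait 3; it defines the ingroup but does not resolve relationships within it.
Trait 4 (derived state '-') is unique to Species L (autapomorphy; uninformative for grouping).
Trait 5 (derived state '+') is shared by Species N, Species W, and Species Y — a synapomorphy uniting that clade.
Only Species H, Species N, Species W, and Species Y show the derived state '+' for Trait 6, supporting them as a clade.
Only Species N and Species W show the derived state '+' for Trait 7, supporting them as a clade.
Most parsimonious ingroup topology: (Species L,(Species T,(((Species W,Species N),Species Y),Species H))).
Species N and Species W form a cherry on this tree, so they are sister taxa.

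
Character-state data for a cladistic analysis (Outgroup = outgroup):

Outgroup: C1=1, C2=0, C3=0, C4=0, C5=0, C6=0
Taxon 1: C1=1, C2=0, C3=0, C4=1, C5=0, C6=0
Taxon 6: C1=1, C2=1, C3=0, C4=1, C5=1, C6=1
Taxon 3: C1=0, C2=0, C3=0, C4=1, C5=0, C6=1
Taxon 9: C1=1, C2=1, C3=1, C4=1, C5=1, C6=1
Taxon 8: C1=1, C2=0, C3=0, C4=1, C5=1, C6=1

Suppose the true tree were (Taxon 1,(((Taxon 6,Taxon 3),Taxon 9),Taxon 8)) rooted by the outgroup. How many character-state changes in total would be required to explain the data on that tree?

8

Map each character onto (Taxon 1,(((Taxon 6,Taxon 3),Taxon 9),Taxon 8)) (rooted by Outgroup) and count the minimum state changes it requires (Fitch parsimony):
C1: 1; C2: 2; C3: 1; C4: 1; C5: 2; C6: 1.
Total tree length = 8.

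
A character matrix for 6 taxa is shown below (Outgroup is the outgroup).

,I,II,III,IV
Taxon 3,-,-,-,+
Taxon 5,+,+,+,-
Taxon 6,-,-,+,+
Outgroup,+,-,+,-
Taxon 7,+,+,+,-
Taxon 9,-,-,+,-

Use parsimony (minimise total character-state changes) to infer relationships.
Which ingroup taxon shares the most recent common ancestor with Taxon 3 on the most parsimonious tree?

Character polarity is set by the outgroup: the derived state is whichever differs from the outgroup's state, so for I, III the derived state is '-', and for the remaining characters it is '+'.
Only Taxon 3, Taxon 6, and Taxon 9 show the derived state '-' for I, supporting them as a clade.
II (derived state '+') is shared by Taxon 5 and Taxon 7 — a synapomorphy uniting that clade.
III: derived state '-' in Taxon 3 only — an autapomorphy, so it tells us nothing about relationships among taxa.
Only Taxon 3 and Taxon 6 show the derived state '+' for IV, supporting them as a clade.
Most parsimonious ingroup topology: ((Taxon 5,Taxon 7),((Taxon 6,Taxon 3),Taxon 9)).
Taxon 3 and Taxon 6 form a cherry on this tree, so they are sister taxa.

Taxon 6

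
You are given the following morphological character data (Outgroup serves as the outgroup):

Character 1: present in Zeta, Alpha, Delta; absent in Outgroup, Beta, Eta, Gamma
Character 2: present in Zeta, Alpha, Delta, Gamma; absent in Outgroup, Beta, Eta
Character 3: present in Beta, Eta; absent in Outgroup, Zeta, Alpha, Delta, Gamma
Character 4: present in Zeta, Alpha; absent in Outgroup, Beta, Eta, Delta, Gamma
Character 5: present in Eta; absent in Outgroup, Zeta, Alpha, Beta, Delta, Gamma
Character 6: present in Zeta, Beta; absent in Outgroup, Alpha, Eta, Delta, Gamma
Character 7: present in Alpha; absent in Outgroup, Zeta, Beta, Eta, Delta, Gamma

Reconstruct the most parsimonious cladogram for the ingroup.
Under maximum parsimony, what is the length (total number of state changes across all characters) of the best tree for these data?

8

The outgroup has state 'absent' for every character, so 'present' is the derived state throughout.
Only Alpha, Delta, and Zeta show the derived state 'present' for Character 1, supporting them as a clade.
Only Alpha, Delta, Gamma, and Zeta show the derived state 'present' for Character 2, supporting them as a clade.
Only Beta and Eta show the derived state 'present' for Character 3, supporting them as a clade.
Character 4 (derived state 'present') is shared by Alpha and Zeta — a synapomorphy uniting that clade.
Character 5: derived state 'present' in Eta only — an autapomorphy, so it tells us nothing about relationships among taxa.
Character 6 groups Beta and Zeta, which is incompatible with the clades supported by the remaining characters; treating it as convergent (homoplasy) costs fewer steps than any alternative tree.
Character 7: derived state 'present' in Alpha only — an autapomorphy, so it tells us nothing about relationships among taxa.
Most parsimonious ingroup topology: ((((Zeta,Alpha),Delta),Gamma),(Beta,Eta)).
Changes per character on this tree: Character 1: 1; Character 2: 1; Character 3: 1; Character 4: 1; Character 5: 1; Character 6: 2; Character 7: 1.
Total = 8.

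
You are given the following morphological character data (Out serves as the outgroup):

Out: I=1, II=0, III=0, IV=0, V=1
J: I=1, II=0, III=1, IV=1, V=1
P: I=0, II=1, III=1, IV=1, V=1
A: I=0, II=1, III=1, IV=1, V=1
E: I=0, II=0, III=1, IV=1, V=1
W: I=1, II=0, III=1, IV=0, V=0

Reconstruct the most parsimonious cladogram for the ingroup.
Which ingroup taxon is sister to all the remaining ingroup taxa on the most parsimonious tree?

W

Character polarity is set by the outgroup: the derived state is whichever differs from the outgroup's state, so for I, V the derived state is '0', and for the remaining characters it is '1'.
I (derived state '0') is shared by A, E, and P — a synapomorphy uniting that clade.
Only A and P show the derived state '1' for II, supporting them as a clade.
III (derived state '1') is shared by all ingroup taxa — unites the whole ingroup.
IV (derived state '1') is shared by A, E, J, and P — a synapomorphy uniting that clade.
V (derived state '0') is unique to W (autapomorphy; uninformative for grouping).
Most parsimonious ingroup topology: ((J,((P,A),E)),W).
W is sister to the clade containing all other ingroup taxa, so it is the earliest-diverging (most basal) ingroup lineage.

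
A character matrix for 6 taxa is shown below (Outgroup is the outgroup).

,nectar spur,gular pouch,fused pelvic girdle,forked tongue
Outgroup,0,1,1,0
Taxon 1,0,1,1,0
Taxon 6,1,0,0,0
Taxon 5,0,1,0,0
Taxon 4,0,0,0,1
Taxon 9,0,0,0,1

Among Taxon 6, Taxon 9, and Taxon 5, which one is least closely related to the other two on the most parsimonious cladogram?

Taxon 5

Character polarity is set by the outgroup: the derived state is whichever differs from the outgroup's state, so for gular pouch, fused pelvic girdle the derived state is '0', and for the remaining characters it is '1'.
nectar spur (derived state '1') is unique to Taxon 6 (autapomorphy; uninformative for grouping).
gular pouch: derived state '0' in Taxon 4, Taxon 6, and Taxon 9 only — synapomorphy for {Taxon 4, Taxon 6, Taxon 9}.
fused pelvic girdle (derived state '0') is shared by Taxon 4, Taxon 5, Taxon 6, and Taxon 9 — a synapomorphy uniting that clade.
forked tongue (derived state '1') is shared by Taxon 4 and Taxon 9 — a synapomorphy uniting that clade.
Most parsimonious ingroup topology: (Taxon 1,((Taxon 6,(Taxon 4,Taxon 9)),Taxon 5)).
Taxon 6 and Taxon 9 share a more recent common ancestor with each other than either does with Taxon 5, so Taxon 5 is the least closely related of the three.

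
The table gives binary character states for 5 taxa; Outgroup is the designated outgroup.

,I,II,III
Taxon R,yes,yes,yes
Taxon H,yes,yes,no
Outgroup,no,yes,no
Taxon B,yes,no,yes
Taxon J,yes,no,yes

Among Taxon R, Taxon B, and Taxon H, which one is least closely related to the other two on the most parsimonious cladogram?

Character polarity is set by the outgroup: the derived state is whichever differs from the outgroup's state, so for II the derived state is 'no', and for the remaining characters it is 'yes'.
I (derived state 'yes') is shared by all ingroup taxa — unites the whole ingroup.
II: derived state 'no' in Taxon B and Taxon J only — synapomorphy for {Taxon B, Taxon J}.
Only Taxon B, Taxon J, and Taxon R show the derived state 'yes' for III, supporting them as a clade.
Most parsimonious ingroup topology: (Taxon H,(Taxon R,(Taxon J,Taxon B))).
Taxon B and Taxon R share a more recent common ancestor with each other than either does with Taxon H, so Taxon H is the least closely related of the three.

Taxon H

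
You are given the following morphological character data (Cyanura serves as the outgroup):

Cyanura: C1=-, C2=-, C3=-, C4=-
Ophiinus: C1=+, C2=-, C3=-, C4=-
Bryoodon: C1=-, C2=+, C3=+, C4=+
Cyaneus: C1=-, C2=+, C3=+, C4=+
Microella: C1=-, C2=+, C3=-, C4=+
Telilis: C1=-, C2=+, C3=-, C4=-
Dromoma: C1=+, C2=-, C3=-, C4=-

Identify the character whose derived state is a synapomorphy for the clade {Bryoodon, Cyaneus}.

C3

The outgroup has state '-' for every character, so '+' is the derived state throughout.
C1: derived state '+' in Dromoma and Ophiinus only — synapomorphy for {Dromoma, Ophiinus}.
C2 (derived state '+') is shared by Bryoodon, Cyaneus, Microella, and Telilis — a synapomorphy uniting that clade.
Only Bryoodon and Cyaneus show the derived state '+' for C3, supporting them as a clade.
Only Bryoodon, Cyaneus, and Microella show the derived state '+' for C4, supporting them as a clade.
Most parsimonious ingroup topology: ((Ophiinus,Dromoma),(((Bryoodon,Cyaneus),Microella),Telilis)).
The clade {Bryoodon, Cyaneus} is supported by C3: its derived state '+' occurs in exactly those taxa and in no other taxon (including the outgroup).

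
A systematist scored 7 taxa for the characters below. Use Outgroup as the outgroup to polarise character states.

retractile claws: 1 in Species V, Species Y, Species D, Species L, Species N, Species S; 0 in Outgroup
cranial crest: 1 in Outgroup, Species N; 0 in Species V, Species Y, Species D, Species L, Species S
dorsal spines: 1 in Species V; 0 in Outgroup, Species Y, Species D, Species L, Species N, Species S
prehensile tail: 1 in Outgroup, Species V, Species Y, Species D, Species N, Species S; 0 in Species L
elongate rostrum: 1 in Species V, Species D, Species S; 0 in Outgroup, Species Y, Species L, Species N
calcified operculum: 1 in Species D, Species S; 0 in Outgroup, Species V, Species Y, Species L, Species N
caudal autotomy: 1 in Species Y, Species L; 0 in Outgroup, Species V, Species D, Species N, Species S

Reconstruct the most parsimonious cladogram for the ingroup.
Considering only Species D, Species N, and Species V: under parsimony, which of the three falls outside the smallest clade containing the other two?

Character polarity is set by the outgroup: the derived state is whichever differs from the outgroup's state, so for cranial crest, prehensile tail the derived state is '0', and for the remaining characters it is '1'.
All ingroup taxa share the derived state '1' for retractile claws; it defines the ingroup but does not resolve relationships within it.
cranial crest: derived state '0' in Species D, Species L, Species S, Species V, and Species Y only — synapomorphy for {Species D, Species L, Species S, Species V, Species Y}.
dorsal spines (derived state '1') is unique to Species V (autapomorphy; uninformative for grouping).
prehensile tail: derived state '0' in Species L only — an autapomorphy, so it tells us nothing about relationships among taxa.
elongate rostrum (derived state '1') is shared by Species D, Species S, and Species V — a synapomorphy uniting that clade.
calcified operculum (derived state '1') is shared by Species D and Species S — a synapomorphy uniting that clade.
caudal autotomy: derived state '1' in Species L and Species Y only — synapomorphy for {Species L, Species Y}.
Most parsimonious ingroup topology: (((Species V,(Species D,Species S)),(Species Y,Species L)),Species N).
Species V and Species D share a more recent common ancestor with each other than either does with Species N, so Species N is the least closely related of the three.

Species N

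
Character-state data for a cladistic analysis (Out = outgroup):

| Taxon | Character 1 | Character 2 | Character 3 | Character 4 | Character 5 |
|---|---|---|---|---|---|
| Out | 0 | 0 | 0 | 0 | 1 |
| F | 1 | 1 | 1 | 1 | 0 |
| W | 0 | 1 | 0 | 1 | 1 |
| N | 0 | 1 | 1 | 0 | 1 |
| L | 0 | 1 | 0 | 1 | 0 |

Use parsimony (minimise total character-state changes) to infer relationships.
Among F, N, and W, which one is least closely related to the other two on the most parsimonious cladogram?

Character polarity is set by the outgroup: the derived state is whichever differs from the outgroup's state, so for Character 5 the derived state is '0', and for the remaining characters it is '1'.
Character 1: derived state '1' in F only — an autapomorphy, so it tells us nothing about relationships among taxa.
Character 2 (derived state '1') is shared by all ingroup taxa — unites the whole ingroup.
Character 3 (state '1') occurs in F and N but conflicts with the nesting implied by the other characters — most parsimoniously interpreted as homoplasy.
Only F, L, and W show the derived state '1' for Character 4, supporting them as a clade.
Character 5: derived state '0' in F and L only — synapomorphy for {F, L}.
Most parsimonious ingroup topology: (((F,L),W),N).
F and W share a more recent common ancestor with each other than either does with N, so N is the least closely related of the three.

N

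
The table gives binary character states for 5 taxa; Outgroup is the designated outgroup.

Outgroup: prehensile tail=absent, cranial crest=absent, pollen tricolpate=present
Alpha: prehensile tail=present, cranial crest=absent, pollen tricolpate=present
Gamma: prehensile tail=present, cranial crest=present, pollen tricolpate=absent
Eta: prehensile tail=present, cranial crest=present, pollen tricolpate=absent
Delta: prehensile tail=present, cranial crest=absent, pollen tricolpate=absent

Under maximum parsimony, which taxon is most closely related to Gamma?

Eta

Character polarity is set by the outgroup: the derived state is whichever differs from the outgroup's state, so for pollen tricolpate the derived state is 'absent', and for the remaining characters it is 'present'.
All ingroup taxa share the derived state 'present' for prehensile tail; it defines the ingroup but does not resolve relationships within it.
cranial crest: derived state 'present' in Eta and Gamma only — synapomorphy for {Eta, Gamma}.
Only Delta, Eta, and Gamma show the derived state 'absent' for pollen tricolpate, supporting them as a clade.
Most parsimonious ingroup topology: (((Eta,Gamma),Delta),Alpha).
Gamma and Eta form a cherry on this tree, so they are sister taxa.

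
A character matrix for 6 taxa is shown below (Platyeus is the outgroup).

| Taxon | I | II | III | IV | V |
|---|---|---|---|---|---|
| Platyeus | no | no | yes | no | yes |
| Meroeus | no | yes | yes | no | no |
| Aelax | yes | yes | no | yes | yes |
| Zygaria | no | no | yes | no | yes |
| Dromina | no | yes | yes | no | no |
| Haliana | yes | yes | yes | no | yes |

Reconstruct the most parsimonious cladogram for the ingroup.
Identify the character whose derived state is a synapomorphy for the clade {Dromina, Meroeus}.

V

Character polarity is set by the outgroup: the derived state is whichever differs from the outgroup's state, so for III, V the derived state is 'no', and for the remaining characters it is 'yes'.
I: derived state 'yes' in Aelax and Haliana only — synapomorphy for {Aelax, Haliana}.
II: derived state 'yes' in Aelax, Dromina, Haliana, and Meroeus only — synapomorphy for {Aelax, Dromina, Haliana, Meroeus}.
III: derived state 'no' in Aelax only — an autapomorphy, so it tells us nothing about relationships among taxa.
IV: derived state 'yes' in Aelax only — an autapomorphy, so it tells us nothing about relationships among taxa.
Only Dromina and Meroeus show the derived state 'no' for V, supporting them as a clade.
Most parsimonious ingroup topology: (((Meroeus,Dromina),(Aelax,Haliana)),Zygaria).
The clade {Dromina, Meroeus} is supported by V: its derived state 'no' occurs in exactly those taxa and in no other taxon (including the outgroup).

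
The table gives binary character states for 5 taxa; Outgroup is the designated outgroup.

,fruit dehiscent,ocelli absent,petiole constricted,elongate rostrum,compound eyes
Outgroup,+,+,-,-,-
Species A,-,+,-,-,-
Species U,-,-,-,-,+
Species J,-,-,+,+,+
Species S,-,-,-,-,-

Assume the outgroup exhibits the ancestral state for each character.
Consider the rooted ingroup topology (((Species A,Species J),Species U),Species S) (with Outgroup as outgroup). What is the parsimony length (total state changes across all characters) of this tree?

7

Map each character onto (((Species A,Species J),Species U),Species S) (rooted by Outgroup) and count the minimum state changes it requires (Fitch parsimony):
fruit dehiscent: 1; ocelli absent: 2; petiole constricted: 1; elongate rostrum: 1; compound eyes: 2.
Total tree length = 7.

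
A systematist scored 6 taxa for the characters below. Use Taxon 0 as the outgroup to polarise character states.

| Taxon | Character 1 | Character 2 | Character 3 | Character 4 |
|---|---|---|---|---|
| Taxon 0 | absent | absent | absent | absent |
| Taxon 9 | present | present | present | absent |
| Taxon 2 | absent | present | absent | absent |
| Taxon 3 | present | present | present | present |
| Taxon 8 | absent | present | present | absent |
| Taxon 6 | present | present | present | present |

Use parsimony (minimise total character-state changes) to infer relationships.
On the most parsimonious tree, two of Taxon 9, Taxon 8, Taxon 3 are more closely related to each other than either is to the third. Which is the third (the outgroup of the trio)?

Taxon 8

The outgroup has state 'absent' for every character, so 'present' is the derived state throughout.
Only Taxon 3, Taxon 6, and Taxon 9 show the derived state 'present' for Character 1, supporting them as a clade.
Character 2 (derived state 'present') is shared by all ingroup taxa — unites the whole ingroup.
Character 3: derived state 'present' in Taxon 3, Taxon 6, Taxon 8, and Taxon 9 only — synapomorphy for {Taxon 3, Taxon 6, Taxon 8, Taxon 9}.
Character 4: derived state 'present' in Taxon 3 and Taxon 6 only — synapomorphy for {Taxon 3, Taxon 6}.
Most parsimonious ingroup topology: (((Taxon 9,(Taxon 3,Taxon 6)),Taxon 8),Taxon 2).
Taxon 3 and Taxon 9 share a more recent common ancestor with each other than either does with Taxon 8, so Taxon 8 is the least closely related of the three.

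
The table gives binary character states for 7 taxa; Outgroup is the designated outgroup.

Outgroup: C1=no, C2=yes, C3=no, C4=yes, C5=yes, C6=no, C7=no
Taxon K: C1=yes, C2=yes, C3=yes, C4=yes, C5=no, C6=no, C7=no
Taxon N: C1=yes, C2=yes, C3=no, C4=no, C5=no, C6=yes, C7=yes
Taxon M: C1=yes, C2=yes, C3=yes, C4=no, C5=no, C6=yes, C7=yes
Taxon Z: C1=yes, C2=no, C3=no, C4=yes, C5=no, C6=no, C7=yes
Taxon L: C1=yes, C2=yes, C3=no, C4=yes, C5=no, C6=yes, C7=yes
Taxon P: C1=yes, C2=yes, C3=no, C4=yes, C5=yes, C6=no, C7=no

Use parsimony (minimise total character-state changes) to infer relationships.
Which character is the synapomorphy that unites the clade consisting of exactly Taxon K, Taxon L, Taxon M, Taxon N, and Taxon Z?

C5

Character polarity is set by the outgroup: the derived state is whichever differs from the outgroup's state, so for C2, C4, C5 the derived state is 'no', and for the remaining characters it is 'yes'.
All ingroup taxa share the derived state 'yes' for C1; it defines the ingroup but does not resolve relationships within it.
C2 (derived state 'no') is unique to Taxon Z (autapomorphy; uninformative for grouping).
C3 groups Taxon K and Taxon M, which is incompatible with the clades supported by the remaining characters; treating it as convergent (homoplasy) costs fewer steps than any alternative tree.
Only Taxon M and Taxon N show the derived state 'no' for C4, supporting them as a clade.
Only Taxon K, Taxon L, Taxon M, Taxon N, and Taxon Z show the derived state 'no' for C5, supporting them as a clade.
C6: derived state 'yes' in Taxon L, Taxon M, and Taxon N only — synapomorphy for {Taxon L, Taxon M, Taxon N}.
Only Taxon L, Taxon M, Taxon N, and Taxon Z show the derived state 'yes' for C7, supporting them as a clade.
Most parsimonious ingroup topology: ((Taxon K,(((Taxon N,Taxon M),Taxon L),Taxon Z)),Taxon P).
The clade {Taxon K, Taxon L, Taxon M, Taxon N, Taxon Z} is supported by C5: its derived state 'no' occurs in exactly those taxa and in no other taxon (including the outgroup).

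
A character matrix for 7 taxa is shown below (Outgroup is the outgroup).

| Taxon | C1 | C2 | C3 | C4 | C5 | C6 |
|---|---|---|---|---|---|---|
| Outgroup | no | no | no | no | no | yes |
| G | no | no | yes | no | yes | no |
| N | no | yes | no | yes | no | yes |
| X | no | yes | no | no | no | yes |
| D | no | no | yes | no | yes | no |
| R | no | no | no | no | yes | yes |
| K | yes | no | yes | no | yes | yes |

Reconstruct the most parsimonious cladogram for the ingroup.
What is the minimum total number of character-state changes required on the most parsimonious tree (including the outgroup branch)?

6

Character polarity is set by the outgroup: the derived state is whichever differs from the outgroup's state, so for C6 the derived state is 'no', and for the remaining characters it is 'yes'.
C1 (derived state 'yes') is unique to K (autapomorphy; uninformative for grouping).
Only N and X show the derived state 'yes' for C2, supporting them as a clade.
C3: derived state 'yes' in D, G, and K only — synapomorphy for {D, G, K}.
C4: derived state 'yes' in N only — an autapomorphy, so it tells us nothing about relationships among taxa.
Only D, G, K, and R show the derived state 'yes' for C5, supporting them as a clade.
C6 (derived state 'no') is shared by D and G — a synapomorphy uniting that clade.
Most parsimonious ingroup topology: ((((G,D),K),R),(N,X)).
Changes per character on this tree: C1: 1; C2: 1; C3: 1; C4: 1; C5: 1; C6: 1.
Total = 6.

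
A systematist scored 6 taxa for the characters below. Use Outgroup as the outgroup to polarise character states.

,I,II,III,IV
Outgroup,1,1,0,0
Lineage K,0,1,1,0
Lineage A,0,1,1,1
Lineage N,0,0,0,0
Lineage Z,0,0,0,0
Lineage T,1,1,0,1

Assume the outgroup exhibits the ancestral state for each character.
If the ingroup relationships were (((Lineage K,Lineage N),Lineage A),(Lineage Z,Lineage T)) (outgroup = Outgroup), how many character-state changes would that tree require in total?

8

Map each character onto (((Lineage K,Lineage N),Lineage A),(Lineage Z,Lineage T)) (rooted by Outgroup) and count the minimum state changes it requires (Fitch parsimony):
I: 2; II: 2; III: 2; IV: 2.
Total tree length = 8.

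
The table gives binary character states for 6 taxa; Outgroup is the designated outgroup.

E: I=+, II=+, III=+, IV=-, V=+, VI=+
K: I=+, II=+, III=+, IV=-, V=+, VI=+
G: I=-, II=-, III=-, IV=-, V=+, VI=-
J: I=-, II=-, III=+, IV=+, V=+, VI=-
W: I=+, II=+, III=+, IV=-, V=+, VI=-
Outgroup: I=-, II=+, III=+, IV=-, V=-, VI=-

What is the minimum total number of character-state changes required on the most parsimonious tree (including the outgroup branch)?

6

Character polarity is set by the outgroup: the derived state is whichever differs from the outgroup's state, so for II, III the derived state is '-', and for the remaining characters it is '+'.
I: derived state '+' in E, K, and W only — synapomorphy for {E, K, W}.
Only G and J show the derived state '-' for II, supporting them as a clade.
III: derived state '-' in G only — an autapomorphy, so it tells us nothing about relationships among taxa.
IV (derived state '+') is unique to J (autapomorphy; uninformative for grouping).
V (derived state '+') is shared by all ingroup taxa — unites the whole ingroup.
VI (derived state '+') is shared by E and K — a synapomorphy uniting that clade.
Most parsimonious ingroup topology: ((G,J),((E,K),W)).
Changes per character on this tree: I: 1; II: 1; III: 1; IV: 1; V: 1; VI: 1.
Total = 6.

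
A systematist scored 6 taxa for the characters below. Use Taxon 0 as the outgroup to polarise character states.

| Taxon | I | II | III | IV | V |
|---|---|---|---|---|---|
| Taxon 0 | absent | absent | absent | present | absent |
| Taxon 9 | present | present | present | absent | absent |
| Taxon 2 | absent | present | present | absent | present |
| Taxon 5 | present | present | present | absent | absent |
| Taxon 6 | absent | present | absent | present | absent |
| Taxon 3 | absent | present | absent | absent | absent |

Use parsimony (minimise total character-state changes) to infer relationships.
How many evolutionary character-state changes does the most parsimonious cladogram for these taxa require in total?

Character polarity is set by the outgroup: the derived state is whichever differs from the outgroup's state, so for IV the derived state is 'absent', and for the remaining characters it is 'present'.
I (derived state 'present') is shared by Taxon 5 and Taxon 9 — a synapomorphy uniting that clade.
II (derived state 'present') is shared by all ingroup taxa — unites the whole ingroup.
Only Taxon 2, Taxon 5, and Taxon 9 show the derived state 'present' for III, supporting them as a clade.
Only Taxon 2, Taxon 3, Taxon 5, and Taxon 9 show the derived state 'absent' for IV, supporting them as a clade.
V (derived state 'present') is unique to Taxon 2 (autapomorphy; uninformative for grouping).
Most parsimonious ingroup topology: ((((Taxon 9,Taxon 5),Taxon 2),Taxon 3),Taxon 6).
Changes per character on this tree: I: 1; II: 1; III: 1; IV: 1; V: 1.
Total = 5.

5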